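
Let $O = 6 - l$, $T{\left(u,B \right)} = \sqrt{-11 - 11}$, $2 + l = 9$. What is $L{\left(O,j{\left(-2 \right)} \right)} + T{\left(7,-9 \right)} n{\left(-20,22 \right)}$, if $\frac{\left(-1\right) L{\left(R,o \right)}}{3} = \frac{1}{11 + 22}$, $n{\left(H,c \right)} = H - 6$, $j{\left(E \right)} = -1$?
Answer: $- \frac{1}{11} - 26 i \sqrt{22} \approx -0.090909 - 121.95 i$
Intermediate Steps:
$l = 7$ ($l = -2 + 9 = 7$)
$n{\left(H,c \right)} = -6 + H$
$T{\left(u,B \right)} = i \sqrt{22}$ ($T{\left(u,B \right)} = \sqrt{-22} = i \sqrt{22}$)
$O = -1$ ($O = 6 - 7 = -1$)
$L{\left(R,o \right)} = - \frac{1}{11}$ ($L{\left(R,o \right)} = - \frac{3}{11 + 22} = - \frac{3}{33} = \left(-3\right) \frac{1}{33} = - \frac{1}{11}$)
$L{\left(O,j{\left(-2 \right)} \right)} + T{\left(7,-9 \right)} n{\left(-20,22 \right)} = - \frac{1}{11} + i \sqrt{22} \left(-6 - 20\right) = - \frac{1}{11} + i \sqrt{22} \left(-26\right) = - \frac{1}{11} - 26 i \sqrt{22}$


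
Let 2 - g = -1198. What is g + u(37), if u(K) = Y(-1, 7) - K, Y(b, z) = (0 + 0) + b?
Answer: 1162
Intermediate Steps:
Y(b, z) = b (Y(b, z) = 0 + b = b)
g = 1200 (g = 2 - 1*(-1198) = 2 + 1198 = 1200)
u(K) = -1 - K
g + u(37) = 1200 + (-1 - 1*37) = 1200 + (-1 - 37) = 1200 - 38 = 1162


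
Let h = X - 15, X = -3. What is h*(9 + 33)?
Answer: -756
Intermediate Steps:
h = -18 (h = -3 - 15 = -18)
h*(9 + 33) = -18*(9 + 33) = -18*42 = -756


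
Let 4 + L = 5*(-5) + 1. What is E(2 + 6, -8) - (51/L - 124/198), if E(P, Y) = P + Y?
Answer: 6785/2772 ≈ 2.4477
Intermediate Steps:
L = -28 (L = -4 + (5*(-5) + 1) = -4 + (-25 + 1) = -4 - 24 = -28)
E(2 + 6, -8) - (51/L - 124/198) = ((2 + 6) - 8) - (51/(-28) - 124/198) = (8 - 8) - (51*(-1/28) - 124*1/198) = 0 - (-51/28 - 62/99) = 0 - 1*(-6785/2772) = 0 + 6785/2772 = 6785/2772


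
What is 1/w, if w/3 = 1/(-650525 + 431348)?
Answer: -73059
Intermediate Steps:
w = -1/73059 (w = 3/(-650525 + 431348) = 3/(-219177) = 3*(-1/219177) = -1/73059 ≈ -1.3688e-5)
1/w = 1/(-1/73059) = -73059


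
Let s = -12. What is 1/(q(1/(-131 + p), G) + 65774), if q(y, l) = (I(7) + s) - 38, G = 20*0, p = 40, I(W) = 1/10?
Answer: 10/657241 ≈ 1.5215e-5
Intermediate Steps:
I(W) = 1/10
G = 0
q(y, l) = -499/10 (q(y, l) = (1/10 - 12) - 38 = -119/10 - 38 = -499/10)
1/(q(1/(-131 + p), G) + 65774) = 1/(-499/10 + 65774) = 1/(657241/10) = 10/657241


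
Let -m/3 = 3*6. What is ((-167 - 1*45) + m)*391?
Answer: -104006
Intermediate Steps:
m = -54 (m = -9*6 = -3*18 = -54)
((-167 - 1*45) + m)*391 = ((-167 - 1*45) - 54)*391 = ((-167 - 45) - 54)*391 = (-212 - 54)*391 = -266*391 = -104006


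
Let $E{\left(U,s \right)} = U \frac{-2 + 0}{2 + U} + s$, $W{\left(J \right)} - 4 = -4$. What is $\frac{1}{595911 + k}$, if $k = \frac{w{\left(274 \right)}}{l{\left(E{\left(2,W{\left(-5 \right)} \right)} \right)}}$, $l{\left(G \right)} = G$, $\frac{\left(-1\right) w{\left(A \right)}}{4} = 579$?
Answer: $\frac{1}{598227} \approx 1.6716 \cdot 10^{-6}$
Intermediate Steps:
$W{\left(J \right)} = 0$ ($W{\left(J \right)} = 4 - 4 = 0$)
$E{\left(U,s \right)} = s - \frac{2 U}{2 + U}$ ($E{\left(U,s \right)} = U \left(- \frac{2}{2 + U}\right) + s = - \frac{2 U}{2 + U} + s = s - \frac{2 U}{2 + U}$)
$w{\left(A \right)} = -2316$ ($w{\left(A \right)} = \left(-4\right) 579 = -2316$)
$k = 2316$ ($k = - \frac{2316}{\frac{1}{2 + 2} \left(\left(-2\right) 2 + 2 \cdot 0 + 2 \cdot 0\right)} = - \frac{2316}{\frac{1}{4} \left(-4 + 0 + 0\right)} = - \frac{2316}{\frac{1}{4} \left(-4\right)} = - \frac{2316}{-1} = \left(-2316\right) \left(-1\right) = 2316$)
$\frac{1}{595911 + k} = \frac{1}{595911 + 2316} = \frac{1}{598227}$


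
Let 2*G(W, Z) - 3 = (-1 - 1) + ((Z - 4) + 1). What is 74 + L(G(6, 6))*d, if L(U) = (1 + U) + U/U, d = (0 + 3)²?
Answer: 110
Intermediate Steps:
G(W, Z) = -1 + Z/2 (G(W, Z) = 3/2 + ((-1 - 1) + ((Z - 4) + 1))/2 = 3/2 + (-2 + ((-4 + Z) + 1))/2 = 3/2 + (-2 + (-3 + Z))/2 = 3/2 + (-5 + Z)/2 = 3/2 + (-5/2 + Z/2) = -1 + Z/2)
d = 9 (d = 3² = 9)
L(U) = 2 + U (L(U) = (1 + U) + 1 = 2 + U)
74 + L(G(6, 6))*d = 74 + (2 + (-1 + (½)*6))*9 = 74 + (2 + (-1 + 3))*9 = 74 + (2 + 2)*9 = 74 + 4*9 = 74 + 36 = 110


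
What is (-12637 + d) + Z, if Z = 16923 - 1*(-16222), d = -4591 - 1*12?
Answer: 15905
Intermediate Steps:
d = -4603 (d = -4591 - 12 = -4603)
Z = 33145 (Z = 16923 + 16222 = 33145)
(-12637 + d) + Z = (-12637 - 4603) + 33145 = -17240 + 33145 = 15905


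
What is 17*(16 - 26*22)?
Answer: -9452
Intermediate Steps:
17*(16 - 26*22) = 17*(16 - 572) = 17*(-556) = -9452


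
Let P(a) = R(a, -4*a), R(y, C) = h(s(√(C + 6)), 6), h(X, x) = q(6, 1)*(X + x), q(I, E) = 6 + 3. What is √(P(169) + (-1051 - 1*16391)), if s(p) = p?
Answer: 3*√(-1932 + I*√670) ≈ 0.88331 + 131.87*I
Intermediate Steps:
q(I, E) = 9
h(X, x) = 9*X + 9*x (h(X, x) = 9*(X + x) = 9*X + 9*x)
R(y, C) = 54 + 9*√(6 + C) (R(y, C) = 9*√(C + 6) + 9*6 = 9*√(6 + C) + 54 = 54 + 9*√(6 + C))
P(a) = 54 + 9*√(6 - 4*a)
√(P(169) + (-1051 - 1*16391)) = √((54 + 9*√(6 - 4*169)) + (-1051 - 1*16391)) = √((54 + 9*√(6 - 676)) + (-1051 - 16391)) = √((54 + 9*√(-670)) - 17442) = √((54 + 9*(I*√670)) - 17442) = √((54 + 9*I*√670) - 17442) = √(-17388 + 9*I*√670)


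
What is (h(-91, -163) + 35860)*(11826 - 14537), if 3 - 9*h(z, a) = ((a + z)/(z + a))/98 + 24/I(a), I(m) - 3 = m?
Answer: -857457518947/8820 ≈ -9.7217e+7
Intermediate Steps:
I(m) = 3 + m
h(z, a) = 293/882 - 8/(3*(3 + a)) (h(z, a) = 1/3 - (((a + z)/(z + a))/98 + 24/(3 + a))/9 = 1/3 - (((a + z)/(a + z))*(1/98) + 24/(3 + a))/9 = 1/3 - (1*(1/98) + 24/(3 + a))/9 = 1/3 - (1/98 + 24/(3 + a))/9 = 1/3 + (-1/882 - 8/(3*(3 + a))) = 293/882 - 8/(3*(3 + a)))
(h(-91, -163) + 35860)*(11826 - 14537) = ((-1473 + 293*(-163))/(882*(3 - 163)) + 35860)*(11826 - 14537) = ((1/882)*(-1473 - 47759)/(-160) + 35860)*(-2711) = ((1/882)*(-1/160)*(-49232) + 35860)*(-2711) = (3077/8820 + 35860)*(-2711) = (316288277/8820)*(-2711) = -857457518947/8820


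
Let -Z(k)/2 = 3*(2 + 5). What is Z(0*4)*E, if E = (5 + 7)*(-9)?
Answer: 4536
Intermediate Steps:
Z(k) = -42 (Z(k) = -6*(2 + 5) = -6*7 = -2*21 = -42)
E = -108 (E = 12*(-9) = -108)
Z(0*4)*E = -42*(-108) = 4536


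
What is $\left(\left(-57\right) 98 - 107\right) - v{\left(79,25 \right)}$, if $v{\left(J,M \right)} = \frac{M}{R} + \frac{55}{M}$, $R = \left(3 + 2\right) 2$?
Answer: $- \frac{56977}{10} \approx -5697.7$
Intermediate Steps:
$R = 10$ ($R = 5 \cdot 2 = 10$)
$v{\left(J,M \right)} = \frac{55}{M} + \frac{M}{10}$ ($v{\left(J,M \right)} = \frac{M}{10} + \frac{55}{M} = \frac{55}{M} + \frac{M}{10}$)
$\left(\left(-57\right) 98 - 107\right) - v{\left(79,25 \right)} = \left(\left(-57\right) 98 - 107\right) - \left(\frac{55}{25} + \frac{1}{10} \cdot 25\right) = \left(-5586 - 107\right) - \left(55 \cdot \frac{1}{25} + \frac{5}{2}\right) = -5693 - \left(\frac{11}{5} + \frac{5}{2}\right) = -5693 - \frac{47}{10} = - \frac{56977}{10}$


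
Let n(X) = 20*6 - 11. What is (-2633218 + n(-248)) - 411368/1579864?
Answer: -519994316068/197483 ≈ -2.6331e+6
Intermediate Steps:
n(X) = 109 (n(X) = 120 - 11 = 109)
(-2633218 + n(-248)) - 411368/1579864 = (-2633218 + 109) - 411368/1579864 = -2633109 - 411368*1/1579864 = -2633109 - 51421/197483 = -519994316068/197483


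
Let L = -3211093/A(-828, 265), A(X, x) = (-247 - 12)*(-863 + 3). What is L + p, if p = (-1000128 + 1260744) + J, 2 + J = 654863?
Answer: 203910135887/222740 ≈ 9.1546e+5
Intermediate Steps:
J = 654861 (J = -2 + 654863 = 654861)
A(X, x) = 222740 (A(X, x) = -259*(-860) = 222740)
p = 915477 (p = (-1000128 + 1260744) + 654861 = 260616 + 654861 = 915477)
L = -3211093/222740 ≈ -14.416
L + p = -3211093/222740 + 915477 = 203910135887/222740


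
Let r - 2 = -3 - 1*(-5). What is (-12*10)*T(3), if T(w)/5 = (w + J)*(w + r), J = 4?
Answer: -29400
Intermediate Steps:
r = 4 (r = 2 + (-3 - 1*(-5)) = 2 + (-3 + 5) = 2 + 2 = 4)
T(w) = 5*(4 + w)² (T(w) = 5*((w + 4)*(w + 4)) = 5*((4 + w)*(4 + w)) = 5*(4 + w)²)
(-12*10)*T(3) = (-12*10)*(80 + 5*3² + 40*3) = -120*(80 + 5*9 + 120) = -120*(80 + 45 + 120) = -120*245 = -29400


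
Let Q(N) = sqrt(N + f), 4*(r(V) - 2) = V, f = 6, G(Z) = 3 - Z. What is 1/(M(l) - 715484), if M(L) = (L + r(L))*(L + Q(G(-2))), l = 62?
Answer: -2842220/2019553354009 - 318*sqrt(11)/2019553354009 ≈ -1.4079e-6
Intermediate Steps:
r(V) = 2 + V/4
Q(N) = sqrt(6 + N) (Q(N) = sqrt(N + 6) = sqrt(6 + N))
M(L) = (2 + 5*L/4)*(L + sqrt(11)) (M(L) = (L + (2 + L/4))*(L + sqrt(6 + (3 - 1*(-2)))) = (2 + 5*L/4)*(L + sqrt(6 + (3 + 2))) = (2 + 5*L/4)*(L + sqrt(6 + 5)) = (2 + 5*L/4)*(L + sqrt(11)))
1/(M(l) - 715484) = 1/((2*62 + 2*sqrt(11) + (5/4)*62**2 + (5/4)*62*sqrt(11)) - 715484) = 1/((124 + 2*sqrt(11) + (5/4)*3844 + 155*sqrt(11)/2) - 715484) = 1/((124 + 2*sqrt(11) + 4805 + 155*sqrt(11)/2) - 715484) = 1/((4929 + 159*sqrt(11)/2) - 715484) = 1/(-710555 + 159*sqrt(11)/2)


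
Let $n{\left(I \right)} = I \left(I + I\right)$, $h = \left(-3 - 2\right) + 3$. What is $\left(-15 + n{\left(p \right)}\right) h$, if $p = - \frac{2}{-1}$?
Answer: $14$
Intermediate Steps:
$p = 2$ ($p = \left(-2\right) \left(-1\right) = 2$)
$h = -2$ ($h = -5 + 3 = -2$)
$n{\left(I \right)} = 2 I^{2}$ ($n{\left(I \right)} = I 2 I = 2 I^{2}$)
$\left(-15 + n{\left(p \right)}\right) h = \left(-15 + 2 \cdot 2^{2}\right) \left(-2\right) = \left(-15 + 2 \cdot 4\right) \left(-2\right) = \left(-15 + 8\right) \left(-2\right) = \left(-7\right) \left(-2\right) = 14$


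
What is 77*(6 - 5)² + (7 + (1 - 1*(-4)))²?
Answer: 221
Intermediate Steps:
77*(6 - 5)² + (7 + (1 - 1*(-4)))² = 77*1² + (7 + (1 + 4))² = 77*1 + (7 + 5)² = 77 + 12² = 77 + 144 = 221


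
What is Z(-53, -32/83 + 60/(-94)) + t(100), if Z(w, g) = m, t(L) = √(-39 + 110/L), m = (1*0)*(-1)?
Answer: I*√3790/10 ≈ 6.1563*I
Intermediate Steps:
m = 0 (m = 0*(-1) = 0)
Z(w, g) = 0
Z(-53, -32/83 + 60/(-94)) + t(100) = 0 + √(-39 + 110/100) = 0 + √(-39 + 110*(1/100)) = 0 + √(-39 + 11/10) = 0 + √(-379/10) = 0 + I*√3790/10 = I*√3790/10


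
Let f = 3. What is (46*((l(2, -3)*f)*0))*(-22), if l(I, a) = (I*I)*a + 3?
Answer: 0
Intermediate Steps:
l(I, a) = 3 + a*I² (l(I, a) = I²*a + 3 = a*I² + 3 = 3 + a*I²)
(46*((l(2, -3)*f)*0))*(-22) = (46*(((3 - 3*2²)*3)*0))*(-22) = (46*(((3 - 3*4)*3)*0))*(-22) = (46*(((3 - 12)*3)*0))*(-22) = (46*(-9*3*0))*(-22) = (46*(-27*0))*(-22) = (46*0)*(-22) = 0*(-22) = 0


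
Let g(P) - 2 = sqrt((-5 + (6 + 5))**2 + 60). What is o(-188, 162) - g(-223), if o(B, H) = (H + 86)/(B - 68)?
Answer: -95/32 - 4*sqrt(6) ≈ -12.767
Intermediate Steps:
o(B, H) = (86 + H)/(-68 + B)
g(P) = 2 + 4*sqrt(6) (g(P) = 2 + sqrt((-5 + (6 + 5))**2 + 60) = 2 + sqrt((-5 + 11)**2 + 60) = 2 + sqrt(6**2 + 60) = 2 + sqrt(36 + 60) = 2 + sqrt(96) = 2 + 4*sqrt(6))
o(-188, 162) - g(-223) = (86 + 162)/(-68 - 188) - (2 + 4*sqrt(6)) = 248/(-256) + (-2 - 4*sqrt(6)) = -1/256*248 + (-2 - 4*sqrt(6)) = -31/32 + (-2 - 4*sqrt(6)) = -95/32 - 4*sqrt(6)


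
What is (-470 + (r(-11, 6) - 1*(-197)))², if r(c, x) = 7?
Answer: 70756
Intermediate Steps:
(-470 + (r(-11, 6) - 1*(-197)))² = (-470 + (7 - 1*(-197)))² = (-470 + (7 + 197))² = (-470 + 204)² = (-266)² = 70756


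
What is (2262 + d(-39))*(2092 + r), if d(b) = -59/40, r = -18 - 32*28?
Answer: 53257969/20 ≈ 2.6629e+6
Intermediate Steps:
r = -914 (r = -18 - 896 = -914)
d(b) = -59/40 (d(b) = -59*1/40 = -59/40)
(2262 + d(-39))*(2092 + r) = (2262 - 59/40)*(2092 - 914) = (90421/40)*1178 = 53257969/20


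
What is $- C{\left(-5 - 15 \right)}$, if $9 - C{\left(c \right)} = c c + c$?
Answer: $371$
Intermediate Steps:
$C{\left(c \right)} = 9 - c - c^{2}$ ($C{\left(c \right)} = 9 - \left(c c + c\right) = 9 - \left(c^{2} + c\right) = 9 - \left(c + c^{2}\right) = 9 - c - c^{2}$)
$- C{\left(-5 - 15 \right)} = - (9 - \left(-5 - 15\right) - \left(-5 - 15\right)^{2}) = - (9 - -20 - \left(-20\right)^{2}) = - (9 + 20 - 400) = \left(-1\right) \left(-371\right) = 371$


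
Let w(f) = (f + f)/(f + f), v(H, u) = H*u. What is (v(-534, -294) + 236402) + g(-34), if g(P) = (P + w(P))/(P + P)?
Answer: 26751097/68 ≈ 3.9340e+5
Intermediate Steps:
w(f) = 1 (w(f) = (2*f)/((2*f)) = (2*f)*(1/(2*f)) = 1)
g(P) = (1 + P)/(2*P) (g(P) = (P + 1)/(P + P) = (1 + P)/((2*P)) = (1 + P)*(1/(2*P)) = (1 + P)/(2*P))
(v(-534, -294) + 236402) + g(-34) = (-534*(-294) + 236402) + (1/2)*(1 - 34)/(-34) = (156996 + 236402) + (1/2)*(-1/34)*(-33) = 393398 + 33/68 = 26751097/68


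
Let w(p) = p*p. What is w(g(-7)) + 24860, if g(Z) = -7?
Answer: 24909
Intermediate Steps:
w(p) = p²
w(g(-7)) + 24860 = (-7)² + 24860 = 49 + 24860 = 24909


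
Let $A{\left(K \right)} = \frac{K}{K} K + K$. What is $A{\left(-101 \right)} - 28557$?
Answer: $-28759$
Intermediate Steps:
$A{\left(K \right)} = 2 K$ ($A{\left(K \right)} = 1 K + K = K + K = 2 K$)
$A{\left(-101 \right)} - 28557 = 2 \left(-101\right) - 28557 = -202 - 28557 = -28759$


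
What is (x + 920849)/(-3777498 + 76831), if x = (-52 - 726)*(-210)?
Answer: -1084229/3700667 ≈ -0.29298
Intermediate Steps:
x = 163380 (x = -778*(-210) = 163380)
(x + 920849)/(-3777498 + 76831) = (163380 + 920849)/(-3777498 + 76831) = 1084229/(-3700667) = 1084229*(-1/3700667) = -1084229/3700667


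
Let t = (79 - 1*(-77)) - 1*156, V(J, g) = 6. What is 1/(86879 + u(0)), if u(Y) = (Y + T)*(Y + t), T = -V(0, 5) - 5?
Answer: 1/86879 ≈ 1.1510e-5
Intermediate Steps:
t = 0 (t = (79 + 77) - 156 = 156 - 156 = 0)
T = -11 (T = -1*6 - 5 = -6 - 5 = -11)
u(Y) = Y*(-11 + Y) (u(Y) = (Y - 11)*(Y + 0) = (-11 + Y)*Y = Y*(-11 + Y))
1/(86879 + u(0)) = 1/(86879 + 0*(-11 + 0)) = 1/(86879 + 0*(-11)) = 1/(86879 + 0) = 1/86879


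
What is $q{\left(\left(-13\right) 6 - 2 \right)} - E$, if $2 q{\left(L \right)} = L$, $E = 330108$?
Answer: $-330148$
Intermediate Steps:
$q{\left(L \right)} = \frac{L}{2}$
$q{\left(\left(-13\right) 6 - 2 \right)} - E = \frac{\left(-13\right) 6 - 2}{2} - 330108 = \frac{-78 - 2}{2} - 330108 = \frac{1}{2} \left(-80\right) - 330108 = -40 - 330108 = -330148$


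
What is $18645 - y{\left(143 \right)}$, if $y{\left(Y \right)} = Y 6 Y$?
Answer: $-104049$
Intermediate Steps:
$y{\left(Y \right)} = 6 Y^{2}$ ($y{\left(Y \right)} = 6 Y Y = 6 Y^{2}$)
$18645 - y{\left(143 \right)} = 18645 - 6 \cdot 143^{2} = 18645 - 6 \cdot 20449 = 18645 - 122694 = -104049$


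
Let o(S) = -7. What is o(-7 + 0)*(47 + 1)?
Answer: -336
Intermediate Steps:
o(-7 + 0)*(47 + 1) = -7*(47 + 1) = -7*48 = -336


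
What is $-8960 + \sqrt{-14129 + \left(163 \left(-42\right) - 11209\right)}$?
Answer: $-8960 + 6 i \sqrt{894} \approx -8960.0 + 179.4 i$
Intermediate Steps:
$-8960 + \sqrt{-14129 + \left(163 \left(-42\right) - 11209\right)} = -8960 + \sqrt{-14129 - 18055} = -8960 + \sqrt{-32184} = -8960 + 6 i \sqrt{894}$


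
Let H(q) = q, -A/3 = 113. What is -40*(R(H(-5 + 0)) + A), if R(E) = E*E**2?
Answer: 18560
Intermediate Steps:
A = -339 (A = -3*113 = -339)
R(E) = E**3
-40*(R(H(-5 + 0)) + A) = -40*((-5 + 0)**3 - 339) = -40*((-5)**3 - 339) = -40*(-125 - 339) = -40*(-464) = 18560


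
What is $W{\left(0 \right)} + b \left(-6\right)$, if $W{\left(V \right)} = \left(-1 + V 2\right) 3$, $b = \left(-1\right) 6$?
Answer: $33$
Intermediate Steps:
$b = -6$
$W{\left(V \right)} = -3 + 6 V$ ($W{\left(V \right)} = \left(-1 + 2 V\right) 3 = -3 + 6 V$)
$W{\left(0 \right)} + b \left(-6\right) = \left(-3 + 6 \cdot 0\right) - -36 = \left(-3 + 0\right) + 36 = -3 + 36 = 33$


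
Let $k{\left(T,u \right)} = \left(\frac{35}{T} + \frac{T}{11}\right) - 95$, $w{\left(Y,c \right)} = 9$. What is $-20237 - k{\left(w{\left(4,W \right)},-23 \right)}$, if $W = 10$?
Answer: $- \frac{1994524}{99} \approx -20147.0$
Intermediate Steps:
$k{\left(T,u \right)} = -95 + \frac{35}{T} + \frac{T}{11}$ ($k{\left(T,u \right)} = \left(\frac{35}{T} + T \frac{1}{11}\right) - 95 = \left(\frac{35}{T} + \frac{T}{11}\right) - 95 = -95 + \frac{35}{T} + \frac{T}{11}$)
$-20237 - k{\left(w{\left(4,W \right)},-23 \right)} = -20237 - \left(-95 + \frac{35}{9} + \frac{1}{11} \cdot 9\right) = -20237 - \left(-95 + 35 \cdot \frac{1}{9} + \frac{9}{11}\right) = -20237 - \left(-95 + \frac{35}{9} + \frac{9}{11}\right) = -20237 - - \frac{8939}{99} = -20237 + \frac{8939}{99} = - \frac{1994524}{99}$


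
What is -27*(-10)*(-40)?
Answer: -10800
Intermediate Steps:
-27*(-10)*(-40) = 270*(-40) = -10800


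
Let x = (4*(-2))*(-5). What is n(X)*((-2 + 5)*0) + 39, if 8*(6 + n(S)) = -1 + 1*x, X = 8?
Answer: 39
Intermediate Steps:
x = 40 (x = -8*(-5) = 40)
n(S) = -9/8 (n(S) = -6 + (-1 + 1*40)/8 = -6 + (-1 + 40)/8 = -6 + (⅛)*39 = -6 + 39/8 = -9/8)
n(X)*((-2 + 5)*0) + 39 = -9*(-2 + 5)*0/8 + 39 = -27*0/8 + 39 = -9/8*0 + 39 = 0 + 39 = 39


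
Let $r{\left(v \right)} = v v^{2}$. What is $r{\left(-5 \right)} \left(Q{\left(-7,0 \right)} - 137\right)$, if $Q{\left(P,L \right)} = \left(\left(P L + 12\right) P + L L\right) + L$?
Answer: $27625$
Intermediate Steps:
$r{\left(v \right)} = v^{3}$
$Q{\left(P,L \right)} = L + L^{2} + P \left(12 + L P\right)$ ($Q{\left(P,L \right)} = \left(\left(L P + 12\right) P + L^{2}\right) + L = \left(\left(12 + L P\right) P + L^{2}\right) + L = \left(P \left(12 + L P\right) + L^{2}\right) + L = \left(L^{2} + P \left(12 + L P\right)\right) + L = L + L^{2} + P \left(12 + L P\right)$)
$r{\left(-5 \right)} \left(Q{\left(-7,0 \right)} - 137\right) = \left(-5\right)^{3} \left(\left(0 + 0^{2} + 12 \left(-7\right) + 0 \left(-7\right)^{2}\right) - 137\right) = - 125 \left(\left(0 + 0 - 84 + 0 \cdot 49\right) - 137\right) = - 125 \left(\left(0 + 0 - 84 + 0\right) - 137\right) = - 125 \left(-84 - 137\right) = \left(-125\right) \left(-221\right) = 27625$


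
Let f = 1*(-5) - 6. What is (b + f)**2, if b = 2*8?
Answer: 25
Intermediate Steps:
b = 16
f = -11 (f = -5 - 6 = -11)
(b + f)**2 = (16 - 11)**2 = 5**2 = 25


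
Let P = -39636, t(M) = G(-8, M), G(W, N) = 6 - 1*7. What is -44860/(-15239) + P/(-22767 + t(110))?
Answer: 406346371/86740388 ≈ 4.6846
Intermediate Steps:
G(W, N) = -1 (G(W, N) = 6 - 7 = -1)
t(M) = -1
-44860/(-15239) + P/(-22767 + t(110)) = -44860/(-15239) - 39636/(-22767 - 1) = -44860*(-1/15239) - 39636/(-22768) = 44860/15239 - 39636*(-1/22768) = 44860/15239 + 9909/5692 = 406346371/86740388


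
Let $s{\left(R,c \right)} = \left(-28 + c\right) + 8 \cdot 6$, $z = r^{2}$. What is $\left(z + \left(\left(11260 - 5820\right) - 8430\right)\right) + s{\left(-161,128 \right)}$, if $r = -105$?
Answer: $8183$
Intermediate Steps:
$z = 11025$ ($z = \left(-105\right)^{2} = 11025$)
$s{\left(R,c \right)} = 20 + c$ ($s{\left(R,c \right)} = \left(-28 + c\right) + 48 = 20 + c$)
$\left(z + \left(\left(11260 - 5820\right) - 8430\right)\right) + s{\left(-161,128 \right)} = \left(11025 + \left(\left(11260 - 5820\right) - 8430\right)\right) + \left(20 + 128\right) = \left(11025 + \left(5440 - 8430\right)\right) + 148 = \left(11025 - 2990\right) + 148 = 8035 + 148 = 8183$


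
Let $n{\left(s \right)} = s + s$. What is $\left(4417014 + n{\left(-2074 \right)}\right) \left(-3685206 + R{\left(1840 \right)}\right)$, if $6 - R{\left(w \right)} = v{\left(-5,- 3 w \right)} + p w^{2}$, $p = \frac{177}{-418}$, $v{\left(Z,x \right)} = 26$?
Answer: $- \frac{2076635757233044}{209} \approx -9.9361 \cdot 10^{12}$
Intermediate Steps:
$n{\left(s \right)} = 2 s$
$p = - \frac{177}{418}$ ($p = 177 \left(- \frac{1}{418}\right) = - \frac{177}{418} \approx -0.42344$)
$R{\left(w \right)} = -20 + \frac{177 w^{2}}{418}$ ($R{\left(w \right)} = 6 - \left(26 - \frac{177 w^{2}}{418}\right) = 6 + \left(-26 + \frac{177 w^{2}}{418}\right) = -20 + \frac{177 w^{2}}{418}$)
$\left(4417014 + n{\left(-2074 \right)}\right) \left(-3685206 + R{\left(1840 \right)}\right) = \left(4417014 + 2 \left(-2074\right)\right) \left(-3685206 - \left(20 - \frac{177 \cdot 1840^{2}}{418}\right)\right) = \left(4417014 - 4148\right) \left(-3685206 + \left(-20 + \frac{177}{418} \cdot 3385600\right)\right) = 4412866 \left(-3685206 + \left(-20 + \frac{299625600}{209}\right)\right) = 4412866 \left(-3685206 + \frac{299621420}{209}\right) = 4412866 \left(- \frac{470586634}{209}\right) = - \frac{2076635757233044}{209}$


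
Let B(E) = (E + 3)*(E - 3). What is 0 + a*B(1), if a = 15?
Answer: -120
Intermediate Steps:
B(E) = (-3 + E)*(3 + E) (B(E) = (3 + E)*(-3 + E) = (-3 + E)*(3 + E))
0 + a*B(1) = 0 + 15*(-9 + 1**2) = 0 + 15*(-9 + 1) = 0 + 15*(-8) = 0 - 120 = -120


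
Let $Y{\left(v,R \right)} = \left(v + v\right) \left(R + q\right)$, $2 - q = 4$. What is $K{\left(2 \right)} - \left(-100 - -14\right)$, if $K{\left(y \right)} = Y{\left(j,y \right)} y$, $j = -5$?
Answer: $86$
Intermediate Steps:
$q = -2$ ($q = 2 - 4 = -2$)
$Y{\left(v,R \right)} = 2 v \left(-2 + R\right)$ ($Y{\left(v,R \right)} = \left(v + v\right) \left(R - 2\right) = 2 v \left(-2 + R\right)$)
$K{\left(y \right)} = y \left(20 - 10 y\right)$ ($K{\left(y \right)} = 2 \left(-5\right) \left(-2 + y\right) y = \left(20 - 10 y\right) y = y \left(20 - 10 y\right)$)
$K{\left(2 \right)} - \left(-100 - -14\right) = 10 \cdot 2 \left(2 - 2\right) - \left(-100 - -14\right) = 10 \cdot 2 \left(2 - 2\right) - \left(-100 + 14\right) = 10 \cdot 2 \cdot 0 - -86 = 0 + 86 = 86$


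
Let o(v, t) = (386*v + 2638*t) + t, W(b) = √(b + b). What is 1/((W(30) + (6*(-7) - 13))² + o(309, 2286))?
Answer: 6155113/37885415316769 + 220*√15/37885415316769 ≈ 1.6249e-7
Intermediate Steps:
W(b) = √2*√b (W(b) = √(2*b) = √2*√b)
o(v, t) = 386*v + 2639*t
1/((W(30) + (6*(-7) - 13))² + o(309, 2286)) = 1/((√2*√30 + (6*(-7) - 13))² + (386*309 + 2639*2286)) = 1/((2*√15 + (-42 - 13))² + (119274 + 6032754)) = 1/((2*√15 - 55)² + 6152028) = 1/((-55 + 2*√15)² + 6152028) = 1/(6152028 + (-55 + 2*√15)²)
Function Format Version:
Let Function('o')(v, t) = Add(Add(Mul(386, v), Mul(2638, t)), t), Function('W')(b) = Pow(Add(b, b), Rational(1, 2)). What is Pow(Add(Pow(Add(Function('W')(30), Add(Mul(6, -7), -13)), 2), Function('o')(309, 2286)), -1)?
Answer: Add(Rational(6155113, 37885415316769), Mul(Rational(220, 37885415316769), Pow(15, Rational(1, 2)))) ≈ 1.6249e-7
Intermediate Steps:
Function('W')(b) = Mul(Pow(2, Rational(1, 2)), Pow(b, Rational(1, 2))) (Function('W')(b) = Pow(Mul(2, b), Rational(1, 2)) = Mul(Pow(2, Rational(1, 2)), Pow(b, Rational(1, 2))))
Function('o')(v, t) = Add(Mul(386, v), Mul(2639, t))
Pow(Add(Pow(Add(Function('W')(30), Add(Mul(6, -7), -13)), 2), Function('o')(309, 2286)), -1) = Pow(Add(Pow(Add(Mul(Pow(2, Rational(1, 2)), Pow(30, Rational(1, 2))), Add(Mul(6, -7), -13)), 2), Add(Mul(386, 309), Mul(2639, 2286))), -1) = Pow(Add(Pow(Add(Mul(2, Pow(15, Rational(1, 2))), Add(-42, -13)), 2), Add(119274, 6032754)), -1) = Pow(Add(Pow(Add(Mul(2, Pow(15, Rational(1, 2))), -55), 2), 6152028), -1) = Pow(Add(Pow(Add(-55, Mul(2, Pow(15, Rational(1, 2)))), 2), 6152028), -1) = Pow(Add(6152028, Pow(Add(-55, Mul(2, Pow(15, Rational(1, 2)))), 2)), -1)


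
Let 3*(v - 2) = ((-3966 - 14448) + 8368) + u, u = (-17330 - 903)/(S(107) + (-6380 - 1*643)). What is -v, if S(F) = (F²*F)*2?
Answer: 24528370753/7329189 ≈ 3346.7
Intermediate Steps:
S(F) = 2*F³ (S(F) = F³*2 = 2*F³)
u = -18233/2443063 (u = (-17330 - 903)/(2*107³ + (-6380 - 1*643)) = -18233/(2*1225043 + (-6380 - 643)) = -18233/(2450086 - 7023) = -18233/2443063 ≈ -0.0074632)
v = -24528370753/7329189 (v = 2 + (((-3966 - 14448) + 8368) - 18233/2443063)/3 = 2 + ((-18414 + 8368) - 18233/2443063)/3 = 2 + (-10046 - 18233/2443063)/3 = 2 + (⅓)*(-24543029131/2443063) = 2 - 24543029131/7329189 = -24528370753/7329189 ≈ -3346.7)
-v = -1*(-24528370753/7329189) = 24528370753/7329189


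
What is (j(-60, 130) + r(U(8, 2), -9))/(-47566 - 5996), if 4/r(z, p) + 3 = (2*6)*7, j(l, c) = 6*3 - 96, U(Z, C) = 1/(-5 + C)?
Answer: 3157/2169261 ≈ 0.0014553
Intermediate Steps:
j(l, c) = -78 (j(l, c) = 18 - 96 = -78)
r(z, p) = 4/81 (r(z, p) = 4/(-3 + (2*6)*7) = 4/(-3 + 12*7) = 4/(-3 + 84) = 4/81)
(j(-60, 130) + r(U(8, 2), -9))/(-47566 - 5996) = (-78 + 4/81)/(-47566 - 5996) = -6314/81/(-53562) = -6314/81*(-1/53562) = 3157/2169261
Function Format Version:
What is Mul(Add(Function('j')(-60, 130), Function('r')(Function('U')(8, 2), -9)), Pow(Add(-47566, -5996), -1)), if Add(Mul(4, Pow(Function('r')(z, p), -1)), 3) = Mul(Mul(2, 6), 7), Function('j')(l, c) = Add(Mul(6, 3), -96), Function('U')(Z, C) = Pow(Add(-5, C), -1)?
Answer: Rational(3157, 2169261) ≈ 0.0014553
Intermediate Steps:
Function('j')(l, c) = -78 (Function('j')(l, c) = Add(18, -96) = -78)
Function('r')(z, p) = Rational(4, 81) (Function('r')(z, p) = Mul(4, Pow(Add(-3, Mul(Mul(2, 6), 7)), -1)) = Mul(4, Pow(Add(-3, Mul(12, 7)), -1)) = Mul(4, Pow(Add(-3, 84), -1)) = Mul(4, Pow(81, -1)) = Mul(4, Rational(1, 81)) = Rational(4, 81))
Mul(Add(Function('j')(-60, 130), Function('r')(Function('U')(8, 2), -9)), Pow(Add(-47566, -5996), -1)) = Mul(Add(-78, Rational(4, 81)), Pow(Add(-47566, -5996), -1)) = Mul(Rational(-6314, 81), Pow(-53562, -1)) = Mul(Rational(-6314, 81), Rational(-1, 53562)) = Rational(3157, 2169261)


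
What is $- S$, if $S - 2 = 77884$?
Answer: $-77886$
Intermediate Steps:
$S = 77886$ ($S = 2 + 77884 = 77886$)
$- S = \left(-1\right) 77886 = -77886$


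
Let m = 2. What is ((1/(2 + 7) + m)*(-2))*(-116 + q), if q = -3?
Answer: 4522/9 ≈ 502.44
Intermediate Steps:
((1/(2 + 7) + m)*(-2))*(-116 + q) = ((1/(2 + 7) + 2)*(-2))*(-116 - 3) = ((1/9 + 2)*(-2))*(-119) = ((⅑ + 2)*(-2))*(-119) = ((19/9)*(-2))*(-119) = -38/9*(-119) = 4522/9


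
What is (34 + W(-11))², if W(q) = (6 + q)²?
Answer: 3481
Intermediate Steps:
(34 + W(-11))² = (34 + (6 - 11)²)² = (34 + (-5)²)² = (34 + 25)² = 59² = 3481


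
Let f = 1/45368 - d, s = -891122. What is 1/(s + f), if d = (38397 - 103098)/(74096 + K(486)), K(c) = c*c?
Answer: -3519331864/3136153315395093 ≈ -1.1222e-6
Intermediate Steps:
K(c) = c**2
d = -64701/310292 (d = (38397 - 103098)/(74096 + 486**2) = -64701/(74096 + 236196) = -64701/310292 ≈ -0.20852)
f = 733916315/3519331864 (f = 1/45368 - 1*(-64701/310292) = 1/45368 + 64701/310292 = 733916315/3519331864 ≈ 0.20854)
1/(s + f) = 1/(-891122 + 733916315/3519331864) = 1/(-3136153315395093/3519331864) = -3519331864/3136153315395093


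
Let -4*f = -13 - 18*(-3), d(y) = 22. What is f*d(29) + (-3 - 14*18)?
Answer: -961/2 ≈ -480.50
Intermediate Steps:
f = -41/4 (f = -(-13 - 18*(-3))/4 = -(-13 + 54)/4 = -¼*41 = -41/4 ≈ -10.250)
f*d(29) + (-3 - 14*18) = -41/4*22 + (-3 - 14*18) = -451/2 + (-3 - 252) = -451/2 - 255 = -961/2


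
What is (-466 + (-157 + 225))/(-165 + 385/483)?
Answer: 13731/5665 ≈ 2.4238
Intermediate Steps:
(-466 + (-157 + 225))/(-165 + 385/483) = (-466 + 68)/(-165 + 385*(1/483)) = -398/(-165 + 55/69) = -398/(-11330/69) = -398*(-69/11330) = 13731/5665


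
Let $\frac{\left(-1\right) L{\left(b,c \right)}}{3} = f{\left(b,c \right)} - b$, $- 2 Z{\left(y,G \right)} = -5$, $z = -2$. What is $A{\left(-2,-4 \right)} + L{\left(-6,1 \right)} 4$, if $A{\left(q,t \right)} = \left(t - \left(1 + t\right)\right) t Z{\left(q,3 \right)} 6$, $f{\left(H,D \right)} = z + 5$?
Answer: $-48$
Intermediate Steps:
$Z{\left(y,G \right)} = \frac{5}{2}$ ($Z{\left(y,G \right)} = \left(- \frac{1}{2}\right) \left(-5\right) = \frac{5}{2}$)
$f{\left(H,D \right)} = 3$ ($f{\left(H,D \right)} = -2 + 5 = 3$)
$L{\left(b,c \right)} = -9 + 3 b$ ($L{\left(b,c \right)} = - 3 \left(3 - b\right) = -9 + 3 b$)
$A{\left(q,t \right)} = - 15 t$ ($A{\left(q,t \right)} = \left(t - \left(1 + t\right)\right) t \frac{5}{2} \cdot 6 = - \frac{5 t}{2} \cdot 6 = - 15 t$)
$A{\left(-2,-4 \right)} + L{\left(-6,1 \right)} 4 = \left(-15\right) \left(-4\right) + \left(-9 + 3 \left(-6\right)\right) 4 = 60 + \left(-9 - 18\right) 4 = 60 - 108 = -48$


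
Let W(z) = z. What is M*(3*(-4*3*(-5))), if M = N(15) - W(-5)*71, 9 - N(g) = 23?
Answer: 61380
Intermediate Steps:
N(g) = -14 (N(g) = 9 - 1*23 = 9 - 23 = -14)
M = 341 (M = -14 - (-5)*71 = -14 - 1*(-355) = -14 + 355 = 341)
M*(3*(-4*3*(-5))) = 341*(3*(-4*3*(-5))) = 341*(3*(-12*(-5))) = 341*(3*60) = 341*180 = 61380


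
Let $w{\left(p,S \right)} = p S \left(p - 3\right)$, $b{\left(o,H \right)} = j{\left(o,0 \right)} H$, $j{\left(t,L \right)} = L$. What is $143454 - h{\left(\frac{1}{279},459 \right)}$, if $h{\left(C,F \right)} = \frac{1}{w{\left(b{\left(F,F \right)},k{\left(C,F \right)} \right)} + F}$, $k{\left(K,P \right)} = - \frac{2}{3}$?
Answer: $\frac{65845385}{459} \approx 1.4345 \cdot 10^{5}$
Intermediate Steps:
$b{\left(o,H \right)} = 0$ ($b{\left(o,H \right)} = 0 H = 0$)
$k{\left(K,P \right)} = - \frac{2}{3}$ ($k{\left(K,P \right)} = \left(-2\right) \frac{1}{3} = - \frac{2}{3}$)
$w{\left(p,S \right)} = S p \left(-3 + p\right)$ ($w{\left(p,S \right)} = S p \left(p - 3\right) = S p \left(-3 + p\right)$)
$h{\left(C,F \right)} = \frac{1}{F}$ ($h{\left(C,F \right)} = \frac{1}{\left(- \frac{2}{3}\right) 0 \left(-3 + 0\right) + F} = \frac{1}{\left(- \frac{2}{3}\right) 0 \left(-3\right) + F} = \frac{1}{0 + F} = \frac{1}{F}$)
$143454 - h{\left(\frac{1}{279},459 \right)} = 143454 - \frac{1}{459} = \frac{65845385}{459}$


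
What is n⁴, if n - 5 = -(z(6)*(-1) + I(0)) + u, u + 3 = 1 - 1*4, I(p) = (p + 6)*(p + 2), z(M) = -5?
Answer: 104976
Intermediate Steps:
I(p) = (2 + p)*(6 + p) (I(p) = (6 + p)*(2 + p) = (2 + p)*(6 + p))
u = -6 (u = -3 + (1 - 1*4) = -3 + (1 - 4) = -3 - 3 = -6)
n = -18 (n = 5 + (-(-5*(-1) + (12 + 0² + 8*0)) - 6) = 5 + (-(5 + (12 + 0 + 0)) - 6) = 5 + (-(5 + 12) - 6) = 5 + (-1*17 - 6) = 5 + (-17 - 6) = 5 - 23 = -18)
n⁴ = (-18)⁴ = 104976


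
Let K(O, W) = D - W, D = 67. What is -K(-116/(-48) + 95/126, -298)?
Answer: -365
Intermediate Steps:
K(O, W) = 67 - W
-K(-116/(-48) + 95/126, -298) = -(67 - 1*(-298)) = -(67 + 298) = -1*365 = -365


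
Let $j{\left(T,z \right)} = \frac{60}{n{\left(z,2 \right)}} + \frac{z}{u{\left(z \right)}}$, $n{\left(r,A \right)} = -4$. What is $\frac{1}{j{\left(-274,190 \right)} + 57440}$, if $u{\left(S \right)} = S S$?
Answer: $\frac{190}{10910751} \approx 1.7414 \cdot 10^{-5}$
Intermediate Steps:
$u{\left(S \right)} = S^{2}$
$j{\left(T,z \right)} = -15 + \frac{1}{z}$ ($j{\left(T,z \right)} = \frac{60}{-4} + \frac{z}{z^{2}} = 60 \left(- \frac{1}{4}\right) + \frac{z}{z^{2}} = -15 + \frac{1}{z}$)
$\frac{1}{j{\left(-274,190 \right)} + 57440} = \frac{1}{\left(-15 + \frac{1}{190}\right) + 57440} = \frac{1}{- \frac{2849}{190} + 57440} = \frac{1}{\frac{10910751}{190}} = \frac{190}{10910751}$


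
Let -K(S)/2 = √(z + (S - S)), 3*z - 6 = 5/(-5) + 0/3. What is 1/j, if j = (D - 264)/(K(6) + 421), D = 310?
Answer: 421/46 - √15/69 ≈ 9.0960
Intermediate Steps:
z = 5/3 (z = 2 + (5/(-5) + 0/3)/3 = 2 + (5*(-⅕) + 0*(⅓))/3 = 2 + (-1 + 0)/3 = 2 + (⅓)*(-1) = 2 - ⅓ = 5/3 ≈ 1.6667)
K(S) = -2*√15/3 (K(S) = -2*√(5/3 + (S - S)) = -2*√(5/3 + 0) = -2*√15/3)
j = 46/(421 - 2*√15/3) (j = (310 - 264)/(-2*√15/3 + 421) = 46/(421 - 2*√15/3) ≈ 0.10994)
1/j = 1/(58098/531703 + 92*√15/531703)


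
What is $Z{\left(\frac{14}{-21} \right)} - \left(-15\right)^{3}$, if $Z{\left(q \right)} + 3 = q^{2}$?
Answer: $\frac{30352}{9} \approx 3372.4$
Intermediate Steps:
$Z{\left(q \right)} = -3 + q^{2}$
$Z{\left(\frac{14}{-21} \right)} - \left(-15\right)^{3} = \left(-3 + \left(\frac{14}{-21}\right)^{2}\right) - \left(-15\right)^{3} = \left(-3 + \left(14 \left(- \frac{1}{21}\right)\right)^{2}\right) - -3375 = \left(-3 + \left(- \frac{2}{3}\right)^{2}\right) + 3375 = \left(-3 + \frac{4}{9}\right) + 3375 = - \frac{23}{9} + 3375 = \frac{30352}{9}$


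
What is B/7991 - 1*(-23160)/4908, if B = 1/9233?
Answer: 142397143199/30176389327 ≈ 4.7188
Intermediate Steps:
B = 1/9233 ≈ 0.00010831
B/7991 - 1*(-23160)/4908 = (1/9233)/7991 - 1*(-23160)/4908 = (1/9233)*(1/7991) + 23160*(1/4908) = 1/73780903 + 1930/409 = 142397143199/30176389327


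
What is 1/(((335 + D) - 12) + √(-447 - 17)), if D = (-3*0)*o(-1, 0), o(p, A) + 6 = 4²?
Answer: 323/104793 - 4*I*√29/104793 ≈ 0.0030823 - 0.00020555*I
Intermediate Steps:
o(p, A) = 10 (o(p, A) = -6 + 4² = -6 + 16 = 10)
D = 0 (D = -3*0*10 = 0*10 = 0)
1/(((335 + D) - 12) + √(-447 - 17)) = 1/(((335 + 0) - 12) + √(-447 - 17)) = 1/((335 - 12) + √(-464)) = 1/(323 + 4*I*√29)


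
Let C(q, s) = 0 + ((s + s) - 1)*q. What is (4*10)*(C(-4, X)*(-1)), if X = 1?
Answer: 160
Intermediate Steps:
C(q, s) = q*(-1 + 2*s) (C(q, s) = 0 + (2*s - 1)*q = 0 + (-1 + 2*s)*q = 0 + q*(-1 + 2*s) = q*(-1 + 2*s))
(4*10)*(C(-4, X)*(-1)) = (4*10)*(-4*(-1 + 2*1)*(-1)) = 40*(-4*(-1 + 2)*(-1)) = 40*(-4*1*(-1)) = 40*(-4*(-1)) = 40*4 = 160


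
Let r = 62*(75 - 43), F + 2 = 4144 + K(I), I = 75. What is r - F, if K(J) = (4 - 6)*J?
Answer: -2008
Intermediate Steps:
K(J) = -2*J
F = 3992 (F = -2 + (4144 - 2*75) = -2 + (4144 - 150) = -2 + 3994 = 3992)
r = 1984 (r = 62*32 = 1984)
r - F = 1984 - 1*3992 = 1984 - 3992 = -2008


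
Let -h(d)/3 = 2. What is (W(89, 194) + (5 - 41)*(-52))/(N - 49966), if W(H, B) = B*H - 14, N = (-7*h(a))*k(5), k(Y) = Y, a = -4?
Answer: -683/1777 ≈ -0.38436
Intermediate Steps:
h(d) = -6 (h(d) = -3*2 = -6)
N = 210 (N = -7*(-6)*5 = 42*5 = 210)
W(H, B) = -14 + B*H
(W(89, 194) + (5 - 41)*(-52))/(N - 49966) = ((-14 + 194*89) + (5 - 41)*(-52))/(210 - 49966) = ((-14 + 17266) - 36*(-52))/(-49756) = (17252 + 1872)*(-1/49756) = 19124*(-1/49756) = -683/1777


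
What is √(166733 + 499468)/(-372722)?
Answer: -√666201/372722 ≈ -0.0021899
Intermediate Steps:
√(166733 + 499468)/(-372722) = √666201*(-1/372722) = -√666201/372722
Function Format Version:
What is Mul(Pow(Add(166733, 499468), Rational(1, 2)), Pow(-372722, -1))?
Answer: Mul(Rational(-1, 372722), Pow(666201, Rational(1, 2))) ≈ -0.0021899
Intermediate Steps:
Mul(Pow(Add(166733, 499468), Rational(1, 2)), Pow(-372722, -1)) = Mul(Pow(666201, Rational(1, 2)), Rational(-1, 372722)) = Mul(Rational(-1, 372722), Pow(666201, Rational(1, 2)))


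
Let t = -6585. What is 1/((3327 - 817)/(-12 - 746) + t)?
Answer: -379/2496970 ≈ -0.00015178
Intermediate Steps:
1/((3327 - 817)/(-12 - 746) + t) = 1/((3327 - 817)/(-12 - 746) - 6585) = 1/(2510/(-758) - 6585) = 1/(2510*(-1/758) - 6585) = 1/(-1255/379 - 6585) = 1/(-2496970/379) = -379/2496970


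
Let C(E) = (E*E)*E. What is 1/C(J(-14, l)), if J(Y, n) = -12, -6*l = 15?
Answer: -1/1728 ≈ -0.00057870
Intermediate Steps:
l = -5/2 (l = -⅙*15 = -5/2 ≈ -2.5000)
C(E) = E³ (C(E) = E²*E = E³)
1/C(J(-14, l)) = 1/((-12)³) = 1/(-1728) = -1/1728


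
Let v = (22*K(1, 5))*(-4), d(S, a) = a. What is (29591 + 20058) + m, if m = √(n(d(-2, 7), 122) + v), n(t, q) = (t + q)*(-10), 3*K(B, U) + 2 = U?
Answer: 49649 + I*√1378 ≈ 49649.0 + 37.121*I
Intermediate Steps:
K(B, U) = -⅔ + U/3
n(t, q) = -10*q - 10*t (n(t, q) = (q + t)*(-10) = -10*q - 10*t)
v = -88 (v = (22*(-⅔ + (⅓)*5))*(-4) = (22*(-⅔ + 5/3))*(-4) = (22*1)*(-4) = 22*(-4) = -88)
m = I*√1378 (m = √((-10*122 - 10*7) - 88) = √((-1220 - 70) - 88) = √(-1290 - 88) = √(-1378) = I*√1378 ≈ 37.121*I)
(29591 + 20058) + m = (29591 + 20058) + I*√1378 = 49649 + I*√1378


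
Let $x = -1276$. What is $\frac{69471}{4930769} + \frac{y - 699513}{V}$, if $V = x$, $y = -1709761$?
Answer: $\frac{5939831098351}{3145830622} \approx 1888.2$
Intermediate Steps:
$V = -1276$
$\frac{69471}{4930769} + \frac{y - 699513}{V} = \frac{69471}{4930769} + \frac{-1709761 - 699513}{-1276} = 69471 \cdot \frac{1}{4930769} - - \frac{1204637}{638} = \frac{69471}{4930769} + \frac{1204637}{638} = \frac{5939831098351}{3145830622}$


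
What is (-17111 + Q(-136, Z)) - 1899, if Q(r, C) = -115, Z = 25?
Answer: -19125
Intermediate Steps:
(-17111 + Q(-136, Z)) - 1899 = (-17111 - 115) - 1899 = -17226 - 1899 = -19125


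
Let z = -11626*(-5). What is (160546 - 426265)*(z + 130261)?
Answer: -50059068129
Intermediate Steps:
z = 58130
(160546 - 426265)*(z + 130261) = (160546 - 426265)*(58130 + 130261) = -265719*188391 = -50059068129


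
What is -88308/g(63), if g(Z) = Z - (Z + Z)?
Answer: 9812/7 ≈ 1401.7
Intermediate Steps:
g(Z) = -Z (g(Z) = Z - 2*Z = -Z)
-88308/g(63) = -88308/((-1*63)) = -88308/(-63) = -88308*(-1/63) = 9812/7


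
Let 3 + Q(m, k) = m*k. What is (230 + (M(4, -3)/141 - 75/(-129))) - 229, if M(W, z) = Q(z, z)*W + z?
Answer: 3497/2021 ≈ 1.7303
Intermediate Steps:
Q(m, k) = -3 + k*m (Q(m, k) = -3 + m*k = -3 + k*m)
M(W, z) = z + W*(-3 + z**2) (M(W, z) = (-3 + z*z)*W + z = (-3 + z**2)*W + z = W*(-3 + z**2) + z = z + W*(-3 + z**2))
(230 + (M(4, -3)/141 - 75/(-129))) - 229 = (230 + ((-3 + 4*(-3 + (-3)**2))/141 - 75/(-129))) - 229 = (230 + ((-3 + 4*(-3 + 9))*(1/141) - 75*(-1/129))) - 229 = (230 + ((-3 + 4*6)*(1/141) + 25/43)) - 229 = (230 + ((-3 + 24)*(1/141) + 25/43)) - 229 = (230 + (21*(1/141) + 25/43)) - 229 = (230 + (7/47 + 25/43)) - 229 = (230 + 1476/2021) - 229 = 466306/2021 - 229 = 3497/2021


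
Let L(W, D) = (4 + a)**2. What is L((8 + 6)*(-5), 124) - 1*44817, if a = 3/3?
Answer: -44792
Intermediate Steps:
a = 1 (a = 3*(1/3) = 1)
L(W, D) = 25 (L(W, D) = (4 + 1)**2 = 5**2 = 25)
L((8 + 6)*(-5), 124) - 1*44817 = 25 - 1*44817 = 25 - 44817 = -44792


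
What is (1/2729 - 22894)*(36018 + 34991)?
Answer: -4436480774525/2729 ≈ -1.6257e+9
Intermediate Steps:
(1/2729 - 22894)*(36018 + 34991) = (1/2729 - 22894)*71009 = -62477725/2729*71009 = -4436480774525/2729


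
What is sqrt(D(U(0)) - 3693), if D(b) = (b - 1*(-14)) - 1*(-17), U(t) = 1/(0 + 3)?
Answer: 13*I*sqrt(195)/3 ≈ 60.512*I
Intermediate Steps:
U(t) = 1/3
D(b) = 31 + b (D(b) = (b + 14) + 17 = (14 + b) + 17 = 31 + b)
sqrt(D(U(0)) - 3693) = sqrt((31 + 1/3) - 3693) = sqrt(94/3 - 3693) = sqrt(-10985/3) = 13*I*sqrt(195)/3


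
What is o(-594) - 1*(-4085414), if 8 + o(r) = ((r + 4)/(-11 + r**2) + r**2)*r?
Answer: -1318277220498/6415 ≈ -2.0550e+8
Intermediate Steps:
o(r) = -8 + r*(r**2 + (4 + r)/(-11 + r**2)) (o(r) = -8 + ((r + 4)/(-11 + r**2) + r**2)*r = -8 + ((4 + r)/(-11 + r**2) + r**2)*r = -8 + (r**2 + (4 + r)/(-11 + r**2))*r = -8 + r*(r**2 + (4 + r)/(-11 + r**2)))
o(-594) - 1*(-4085414) = (88 + (-594)**5 - 11*(-594)**3 - 7*(-594)**2 + 4*(-594))/(-11 + (-594)**2) - 1*(-4085414) = (88 - 73948986280224 - 11*(-209584584) - 7*352836 - 2376)/(-11 + 352836) + 4085414 = (88 - 73948986280224 + 2305430424 - 2469852 - 2376)/352825 + 4085414 = (1/352825)*(-73946683321940) + 4085414 = -1344485151308/6415 + 4085414 = -1318277220498/6415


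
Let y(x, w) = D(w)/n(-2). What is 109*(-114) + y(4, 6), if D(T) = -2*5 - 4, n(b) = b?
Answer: -12419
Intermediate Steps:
D(T) = -14 (D(T) = -10 - 4 = -14)
y(x, w) = 7 (y(x, w) = -14/(-2) = -14*(-1/2) = 7)
109*(-114) + y(4, 6) = 109*(-114) + 7 = -12426 + 7 = -12419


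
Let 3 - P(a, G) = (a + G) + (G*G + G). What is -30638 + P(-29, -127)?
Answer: -46481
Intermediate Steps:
P(a, G) = 3 - a - G² - 2*G (P(a, G) = 3 - ((a + G) + (G*G + G)) = 3 - ((G + a) + (G² + G)) = 3 - ((G + a) + (G + G²)) = 3 - (a + G² + 2*G) = 3 + (-a - G² - 2*G) = 3 - a - G² - 2*G)
-30638 + P(-29, -127) = -30638 + (3 - 1*(-29) - 1*(-127)² - 2*(-127)) = -30638 + (3 + 29 - 1*16129 + 254) = -30638 + (3 + 29 - 16129 + 254) = -30638 - 15843 = -46481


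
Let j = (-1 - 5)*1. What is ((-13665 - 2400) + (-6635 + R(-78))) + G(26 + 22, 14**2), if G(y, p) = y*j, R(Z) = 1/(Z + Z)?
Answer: -3586129/156 ≈ -22988.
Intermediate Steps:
R(Z) = 1/(2*Z)
j = -6 (j = -6*1 = -6)
G(y, p) = -6*y (G(y, p) = y*(-6) = -6*y)
((-13665 - 2400) + (-6635 + R(-78))) + G(26 + 22, 14**2) = ((-13665 - 2400) + (-6635 + (1/2)/(-78))) - 6*(26 + 22) = (-16065 + (-6635 + (1/2)*(-1/78))) - 6*48 = (-16065 + (-6635 - 1/156)) - 288 = (-16065 - 1035061/156) - 288 = -3541201/156 - 288 = -3586129/156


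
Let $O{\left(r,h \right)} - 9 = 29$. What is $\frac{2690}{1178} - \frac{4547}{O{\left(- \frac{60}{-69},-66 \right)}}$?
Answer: $- \frac{138267}{1178} \approx -117.37$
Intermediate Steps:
$O{\left(r,h \right)} = 38$ ($O{\left(r,h \right)} = 9 + 29 = 38$)
$\frac{2690}{1178} - \frac{4547}{O{\left(- \frac{60}{-69},-66 \right)}} = \frac{2690}{1178} - \frac{4547}{38} = 2690 \cdot \frac{1}{1178} - \frac{4547}{38} = \frac{1345}{589} - \frac{4547}{38} = - \frac{138267}{1178}$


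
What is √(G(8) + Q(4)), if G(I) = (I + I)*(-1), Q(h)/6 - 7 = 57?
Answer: 4*√23 ≈ 19.183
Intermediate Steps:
Q(h) = 384 (Q(h) = 42 + 6*57 = 42 + 342 = 384)
G(I) = -2*I (G(I) = (2*I)*(-1) = -2*I)
√(G(8) + Q(4)) = √(-2*8 + 384) = √(-16 + 384) = √368 = 4*√23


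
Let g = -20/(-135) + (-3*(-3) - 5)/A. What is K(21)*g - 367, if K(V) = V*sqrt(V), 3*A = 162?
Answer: -367 + 14*sqrt(21)/3 ≈ -345.61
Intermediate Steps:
A = 54 (A = (1/3)*162 = 54)
K(V) = V**(3/2)
g = 2/9 (g = -20/(-135) + (-3*(-3) - 5)/54 = -20*(-1/135) + (9 - 5)*(1/54) = 4/27 + 4*(1/54) = 4/27 + 2/27 = 2/9 ≈ 0.22222)
K(21)*g - 367 = 21**(3/2)*(2/9) - 367 = (21*sqrt(21))*(2/9) - 367 = 14*sqrt(21)/3 - 367 = -367 + 14*sqrt(21)/3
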